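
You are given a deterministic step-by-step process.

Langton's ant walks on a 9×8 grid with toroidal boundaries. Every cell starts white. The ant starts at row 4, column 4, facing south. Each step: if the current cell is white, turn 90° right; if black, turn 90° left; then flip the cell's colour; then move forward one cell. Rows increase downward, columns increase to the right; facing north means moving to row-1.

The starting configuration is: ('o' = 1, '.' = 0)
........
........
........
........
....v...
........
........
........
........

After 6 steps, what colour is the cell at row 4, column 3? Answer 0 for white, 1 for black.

1

k=0  ........
........
........
........
....v...
........
........
........
........
k=1  ........
........
........
........
...<o...
........
........
........
........
k=2  ........
........
........
...^....
...oo...
........
........
........
........
k=3  ........
........
........
...o>...
...oo...
........
........
........
........
k=4  ........
........
........
...oo...
...ov...
........
........
........
........
k=5  ........
........
........
...oo...
...o.>..
........
........
........
........
k=6  ........
........
........
...oo...
...o.o..
.....v..
........
........
........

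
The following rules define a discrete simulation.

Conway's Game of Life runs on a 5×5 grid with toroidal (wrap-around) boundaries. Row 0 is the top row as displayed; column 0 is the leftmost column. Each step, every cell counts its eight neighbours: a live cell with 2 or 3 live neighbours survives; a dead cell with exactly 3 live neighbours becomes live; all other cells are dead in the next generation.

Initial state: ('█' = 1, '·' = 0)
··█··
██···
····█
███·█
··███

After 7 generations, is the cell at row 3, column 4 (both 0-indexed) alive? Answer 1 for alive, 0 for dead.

0

0) ··█··
██···
····█
███·█
··███
1) █·█·█
██···
··███
·██··
····█
2) ···██
·····
···██
███·█
··█·█
3) ···██
·····
·████
·██··
··█··
4) ···█·
█····
██·█·
█····
·██··
5) ·██··
███··
██···
█···█
·██··
6) ···█·
·····
··█··
··█·█
··██·
7) ··██·
·····
···█·
·██··
··█·█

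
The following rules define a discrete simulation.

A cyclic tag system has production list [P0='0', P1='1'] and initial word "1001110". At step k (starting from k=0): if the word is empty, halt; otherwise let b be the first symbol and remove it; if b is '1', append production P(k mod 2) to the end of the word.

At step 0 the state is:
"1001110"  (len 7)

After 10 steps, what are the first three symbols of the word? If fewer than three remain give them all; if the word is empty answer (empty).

10

step 0: "1001110"  (len 7)
step 1: "0011100"  (len 7)
step 2: "011100"  (len 6)
step 3: "11100"  (len 5)
step 4: "11001"  (len 5)
step 5: "10010"  (len 5)
step 6: "00101"  (len 5)
step 7: "0101"  (len 4)
step 8: "101"  (len 3)
step 9: "010"  (len 3)
step 10: "10"  (len 2)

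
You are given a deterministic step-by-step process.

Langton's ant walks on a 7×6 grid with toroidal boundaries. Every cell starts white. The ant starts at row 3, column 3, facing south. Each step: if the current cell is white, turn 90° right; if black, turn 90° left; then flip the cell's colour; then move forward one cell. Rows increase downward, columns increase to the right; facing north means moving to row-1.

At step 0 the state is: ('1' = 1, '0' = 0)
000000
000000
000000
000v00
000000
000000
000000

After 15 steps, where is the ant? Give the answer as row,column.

2,3

0) 000000
000000
000000
000v00
000000
000000
000000
1) 000000
000000
000000
00<100
000000
000000
000000
2) 000000
000000
00^000
001100
000000
000000
000000
3) 000000
000000
001>00
001100
000000
000000
000000
4) 000000
000000
001100
001v00
000000
000000
000000
5) 000000
000000
001100
0010>0
000000
000000
000000
6) 000000
000000
001100
001010
0000v0
000000
000000
7) 000000
000000
001100
001010
000<10
000000
000000
8) 000000
000000
001100
001^10
000110
000000
000000
9) 000000
000000
001100
0011>0
000110
000000
000000
10) 000000
000000
0011^0
001100
000110
000000
000000
11) 000000
000000
00111>
001100
000110
000000
000000
12) 000000
000000
001111
00110v
000110
000000
000000
13) 000000
000000
001111
0011<1
000110
000000
000000
14) 000000
000000
0011^1
001111
000110
000000
000000
15) 000000
000000
001<01
001111
000110
000000
000000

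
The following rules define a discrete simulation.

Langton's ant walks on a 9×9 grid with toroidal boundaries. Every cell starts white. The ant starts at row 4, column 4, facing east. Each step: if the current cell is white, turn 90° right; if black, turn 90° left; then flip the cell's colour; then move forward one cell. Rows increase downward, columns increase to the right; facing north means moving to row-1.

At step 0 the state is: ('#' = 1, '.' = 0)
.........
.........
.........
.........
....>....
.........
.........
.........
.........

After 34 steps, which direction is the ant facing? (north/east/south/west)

west

[0] .........
.........
.........
.........
....>....
.........
.........
.........
.........
[1] .........
.........
.........
.........
....#....
....v....
.........
.........
.........
[2] .........
.........
.........
.........
....#....
...<#....
.........
.........
.........
[3] .........
.........
.........
.........
...^#....
...##....
.........
.........
.........
[4] .........
.........
.........
.........
...#>....
...##....
.........
.........
.........
[5] .........
.........
.........
....^....
...#.....
...##....
.........
.........
.........
[6] .........
.........
.........
....#>...
...#.....
...##....
.........
.........
.........
[7] .........
.........
.........
....##...
...#.v...
...##....
.........
.........
.........
[8] .........
.........
.........
....##...
...#<#...
...##....
.........
.........
.........
[9] .........
.........
.........
....^#...
...###...
...##....
.........
.........
.........
[10] .........
.........
.........
...<.#...
...###...
...##....
.........
.........
.........
[11] .........
.........
...^.....
...#.#...
...###...
...##....
.........
.........
.........
[12] .........
.........
...#>....
...#.#...
...###...
...##....
.........
.........
.........
[13] .........
.........
...##....
...#v#...
...###...
...##....
.........
.........
.........
[14] .........
.........
...##....
...<##...
...###...
...##....
.........
.........
.........
[15] .........
.........
...##....
....##...
...v##...
...##....
.........
.........
.........
[16] .........
.........
...##....
....##...
....>#...
...##....
.........
.........
.........
[17] .........
.........
...##....
....^#...
.....#...
...##....
.........
.........
.........
[18] .........
.........
...##....
...<.#...
.....#...
...##....
.........
.........
.........
[19] .........
.........
...^#....
...#.#...
.....#...
...##....
.........
.........
.........
[20] .........
.........
..<.#....
...#.#...
.....#...
...##....
.........
.........
.........
[21] .........
..^......
..#.#....
...#.#...
.....#...
...##....
.........
.........
.........
[22] .........
..#>.....
..#.#....
...#.#...
.....#...
...##....
.........
.........
.........
[23] .........
..##.....
..#v#....
...#.#...
.....#...
...##....
.........
.........
.........
[24] .........
..##.....
..<##....
...#.#...
.....#...
...##....
.........
.........
.........
[25] .........
..##.....
...##....
..v#.#...
.....#...
...##....
.........
.........
.........
[26] .........
..##.....
...##....
.<##.#...
.....#...
...##....
.........
.........
.........
[27] .........
..##.....
.^.##....
.###.#...
.....#...
...##....
.........
.........
.........
[28] .........
..##.....
.#>##....
.###.#...
.....#...
...##....
.........
.........
.........
[29] .........
..##.....
.####....
.#v#.#...
.....#...
...##....
.........
.........
.........
[30] .........
..##.....
.####....
.#.>.#...
.....#...
...##....
.........
.........
.........
[31] .........
..##.....
.##^#....
.#...#...
.....#...
...##....
.........
.........
.........
[32] .........
..##.....
.#<.#....
.#...#...
.....#...
...##....
.........
.........
.........
[33] .........
..##.....
.#..#....
.#v..#...
.....#...
...##....
.........
.........
.........
[34] .........
..##.....
.#..#....
.<#..#...
.....#...
...##....
.........
.........
.........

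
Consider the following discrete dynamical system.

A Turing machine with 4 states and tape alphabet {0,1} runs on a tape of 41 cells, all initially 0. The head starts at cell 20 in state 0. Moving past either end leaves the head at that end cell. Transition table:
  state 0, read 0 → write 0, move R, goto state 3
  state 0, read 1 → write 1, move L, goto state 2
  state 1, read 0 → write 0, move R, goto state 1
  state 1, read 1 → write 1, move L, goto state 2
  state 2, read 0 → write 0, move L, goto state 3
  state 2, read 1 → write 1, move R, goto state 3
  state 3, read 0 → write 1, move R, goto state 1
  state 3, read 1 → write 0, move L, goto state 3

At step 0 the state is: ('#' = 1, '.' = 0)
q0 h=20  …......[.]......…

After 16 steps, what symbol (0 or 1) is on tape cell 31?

0) q0 h=20  …......[.]......…
1) q3 h=21  …......[.]......…
2) q1 h=22  ….....#[.]......…
3) q1 h=23  …....#.[.]......…
4) q1 h=24  …...#..[.]......…
5) q1 h=25  …..#...[.]......…
6) q1 h=26  ….#....[.]......…
7) q1 h=27  …#.....[.]......…
8) q1 h=28  …......[.]......…
9) q1 h=29  …......[.]......…
10) q1 h=30  …......[.]......…
11) q1 h=31  …......[.]......…
12) q1 h=32  …......[.]......…
13) q1 h=33  …......[.]......…
14) q1 h=34  …......[.]......|
15) q1 h=35  …......[.].....|
16) q1 h=36  …......[.]....|

0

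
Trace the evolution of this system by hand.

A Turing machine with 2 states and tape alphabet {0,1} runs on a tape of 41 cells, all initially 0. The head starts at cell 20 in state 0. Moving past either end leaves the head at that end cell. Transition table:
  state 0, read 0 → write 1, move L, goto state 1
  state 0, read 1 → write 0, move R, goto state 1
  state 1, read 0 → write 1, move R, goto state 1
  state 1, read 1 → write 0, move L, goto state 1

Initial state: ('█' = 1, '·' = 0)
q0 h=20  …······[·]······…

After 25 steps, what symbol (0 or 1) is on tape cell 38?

1

k=0  q0 h=20  …······[·]······…
k=1  q1 h=19  …······[·]█·····…
k=2  q1 h=20  …·····█[█]······…
k=3  q1 h=19  …······[█]······…
k=4  q1 h=18  …······[·]······…
k=5  q1 h=19  …·····█[·]······…
k=6  q1 h=20  …····██[·]······…
k=7  q1 h=21  …···███[·]······…
k=8  q1 h=22  …··████[·]······…
k=9  q1 h=23  …·█████[·]······…
k=10  q1 h=24  …██████[·]······…
k=11  q1 h=25  …██████[·]······…
k=12  q1 h=26  …██████[·]······…
k=13  q1 h=27  …██████[·]······…
k=14  q1 h=28  …██████[·]······…
k=15  q1 h=29  …██████[·]······…
k=16  q1 h=30  …██████[·]······…
k=17  q1 h=31  …██████[·]······…
k=18  q1 h=32  …██████[·]······…
k=19  q1 h=33  …██████[·]······…
k=20  q1 h=34  …██████[·]······|
k=21  q1 h=35  …██████[·]·····|
k=22  q1 h=36  …██████[·]····|
k=23  q1 h=37  …██████[·]···|
k=24  q1 h=38  …██████[·]··|
k=25  q1 h=39  …██████[·]·|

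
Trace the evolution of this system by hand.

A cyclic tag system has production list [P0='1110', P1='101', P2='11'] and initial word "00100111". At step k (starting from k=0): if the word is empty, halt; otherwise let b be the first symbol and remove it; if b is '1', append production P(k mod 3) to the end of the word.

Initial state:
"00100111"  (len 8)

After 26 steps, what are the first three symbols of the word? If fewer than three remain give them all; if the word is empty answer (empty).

k=0  "00100111"  (len 8)
k=1  "0100111"  (len 7)
k=2  "100111"  (len 6)
k=3  "0011111"  (len 7)
k=4  "011111"  (len 6)
k=5  "11111"  (len 5)
k=6  "111111"  (len 6)
k=7  "111111110"  (len 9)
k=8  "11111110101"  (len 11)
k=9  "111111010111"  (len 12)
k=10  "111110101111110"  (len 15)
k=11  "11110101111110101"  (len 17)
k=12  "111010111111010111"  (len 18)
k=13  "110101111110101111110"  (len 21)
k=14  "10101111110101111110101"  (len 23)
k=15  "010111111010111111010111"  (len 24)
k=16  "10111111010111111010111"  (len 23)
k=17  "0111111010111111010111101"  (len 25)
k=18  "111111010111111010111101"  (len 24)
k=19  "111110101111110101111011110"  (len 27)
k=20  "11110101111110101111011110101"  (len 29)
k=21  "111010111111010111101111010111"  (len 30)
k=22  "110101111110101111011110101111110"  (len 33)
k=23  "10101111110101111011110101111110101"  (len 35)
k=24  "010111111010111101111010111111010111"  (len 36)
k=25  "10111111010111101111010111111010111"  (len 35)
k=26  "0111111010111101111010111111010111101"  (len 37)

011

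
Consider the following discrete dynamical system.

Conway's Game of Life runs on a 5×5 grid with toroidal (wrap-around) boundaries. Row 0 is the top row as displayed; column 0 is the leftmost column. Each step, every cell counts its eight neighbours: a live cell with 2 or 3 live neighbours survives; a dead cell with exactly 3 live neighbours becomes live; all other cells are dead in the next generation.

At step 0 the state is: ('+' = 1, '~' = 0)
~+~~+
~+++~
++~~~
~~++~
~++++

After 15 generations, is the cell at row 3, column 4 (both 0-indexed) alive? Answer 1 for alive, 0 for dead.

0) ~+~~+
~+++~
++~~~
~~++~
~++++
1) ~~~~+
~~~++
+~~~+
~~~~~
~+~~+
2) ~~~~+
~~~+~
+~~++
~~~~+
+~~~~
3) ~~~~+
+~~+~
+~~+~
~~~+~
+~~~+
4) ~~~+~
+~~+~
~~++~
+~~+~
+~~++
5) +~++~
~~~+~
~+++~
++~~~
+~++~
6) ~~~~~
~~~~~
++~++
+~~~~
+~~+~
7) ~~~~~
+~~~+
++~~+
~~++~
~~~~+
8) +~~~+
~+~~+
~++~~
~+++~
~~~+~
9) +~~++
~++++
~~~~~
~+~+~
++~+~
10) ~~~~~
~++~~
++~~+
++~~+
~+~+~
11) ~+~~~
~++~~
~~~++
~~~+~
~++~+
12) ~~~+~
++++~
~~~++
+~~~~
++++~
13) ~~~~~
++~~~
~~~+~
+~~~~
++++~
14) ~~~~+
~~~~~
++~~+
+~~+~
+++~+
15) ~+~++
~~~~+
++~~+
~~~+~
~++~~

0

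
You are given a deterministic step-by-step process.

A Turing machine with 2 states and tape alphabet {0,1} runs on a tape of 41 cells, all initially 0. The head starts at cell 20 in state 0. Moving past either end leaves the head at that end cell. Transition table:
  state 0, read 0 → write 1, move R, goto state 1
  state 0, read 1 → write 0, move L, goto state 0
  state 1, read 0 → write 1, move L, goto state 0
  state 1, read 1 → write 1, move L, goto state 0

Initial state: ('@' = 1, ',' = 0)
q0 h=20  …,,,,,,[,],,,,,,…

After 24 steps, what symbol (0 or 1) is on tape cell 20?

1

0) q0 h=20  …,,,,,,[,],,,,,,…
1) q1 h=21  …,,,,,@[,],,,,,,…
2) q0 h=20  …,,,,,,[@]@,,,,,…
3) q0 h=19  …,,,,,,[,],@,,,,…
4) q1 h=20  …,,,,,@[,]@,,,,,…
5) q0 h=19  …,,,,,,[@]@@,,,,…
6) q0 h=18  …,,,,,,[,],@@,,,…
7) q1 h=19  …,,,,,@[,]@@,,,,…
8) q0 h=18  …,,,,,,[@]@@@,,,…
9) q0 h=17  …,,,,,,[,],@@@,,…
10) q1 h=18  …,,,,,@[,]@@@,,,…
11) q0 h=17  …,,,,,,[@]@@@@,,…
12) q0 h=16  …,,,,,,[,],@@@@,…
13) q1 h=17  …,,,,,@[,]@@@@,,…
14) q0 h=16  …,,,,,,[@]@@@@@,…
15) q0 h=15  …,,,,,,[,],@@@@@…
16) q1 h=16  …,,,,,@[,]@@@@@,…
17) q0 h=15  …,,,,,,[@]@@@@@@…
18) q0 h=14  …,,,,,,[,],@@@@@…
19) q1 h=15  …,,,,,@[,]@@@@@@…
20) q0 h=14  …,,,,,,[@]@@@@@@…
21) q0 h=13  …,,,,,,[,],@@@@@…
22) q1 h=14  …,,,,,@[,]@@@@@@…
23) q0 h=13  …,,,,,,[@]@@@@@@…
24) q0 h=12  …,,,,,,[,],@@@@@…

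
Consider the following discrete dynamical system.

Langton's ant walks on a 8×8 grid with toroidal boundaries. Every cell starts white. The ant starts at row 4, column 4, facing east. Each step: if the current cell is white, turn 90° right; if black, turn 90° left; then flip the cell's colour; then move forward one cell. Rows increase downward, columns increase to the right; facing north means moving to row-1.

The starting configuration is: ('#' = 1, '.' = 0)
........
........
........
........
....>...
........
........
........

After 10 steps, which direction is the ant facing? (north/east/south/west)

west

step 0: ........
........
........
........
....>...
........
........
........
step 1: ........
........
........
........
....#...
....v...
........
........
step 2: ........
........
........
........
....#...
...<#...
........
........
step 3: ........
........
........
........
...^#...
...##...
........
........
step 4: ........
........
........
........
...#>...
...##...
........
........
step 5: ........
........
........
....^...
...#....
...##...
........
........
step 6: ........
........
........
....#>..
...#....
...##...
........
........
step 7: ........
........
........
....##..
...#.v..
...##...
........
........
step 8: ........
........
........
....##..
...#<#..
...##...
........
........
step 9: ........
........
........
....^#..
...###..
...##...
........
........
step 10: ........
........
........
...<.#..
...###..
...##...
........
........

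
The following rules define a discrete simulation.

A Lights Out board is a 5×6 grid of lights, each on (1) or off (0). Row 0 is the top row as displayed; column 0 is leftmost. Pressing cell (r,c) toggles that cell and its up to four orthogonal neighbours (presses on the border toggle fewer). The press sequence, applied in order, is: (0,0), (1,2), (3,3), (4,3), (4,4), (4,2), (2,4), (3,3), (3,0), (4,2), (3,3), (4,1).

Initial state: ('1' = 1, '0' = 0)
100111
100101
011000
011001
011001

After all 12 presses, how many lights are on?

t=0: 100111
100101
011000
011001
011001
t=1: 010111
000101
011000
011001
011001
t=2: 011111
011001
010000
011001
011001
t=3: 011111
011001
010100
010111
011101
t=4: 011111
011001
010100
010011
010011
t=5: 011111
011001
010100
010001
010100
t=6: 011111
011001
010100
011001
001000
t=7: 011111
011011
010011
011011
001000
t=8: 011111
011011
010111
010101
001100
t=9: 011111
011011
110111
100101
101100
t=10: 011111
011011
110111
101101
110000
t=11: 011111
011011
110011
100011
110100
t=12: 011111
011011
110011
110011
001100

19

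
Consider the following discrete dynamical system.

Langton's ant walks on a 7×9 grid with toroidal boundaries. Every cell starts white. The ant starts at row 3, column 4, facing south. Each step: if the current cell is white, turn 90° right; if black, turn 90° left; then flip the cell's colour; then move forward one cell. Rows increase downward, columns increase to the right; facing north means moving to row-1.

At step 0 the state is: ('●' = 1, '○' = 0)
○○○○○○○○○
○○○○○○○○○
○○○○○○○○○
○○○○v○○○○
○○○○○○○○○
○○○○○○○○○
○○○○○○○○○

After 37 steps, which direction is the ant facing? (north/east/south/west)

k=0  ○○○○○○○○○
○○○○○○○○○
○○○○○○○○○
○○○○v○○○○
○○○○○○○○○
○○○○○○○○○
○○○○○○○○○
k=1  ○○○○○○○○○
○○○○○○○○○
○○○○○○○○○
○○○<●○○○○
○○○○○○○○○
○○○○○○○○○
○○○○○○○○○
k=2  ○○○○○○○○○
○○○○○○○○○
○○○^○○○○○
○○○●●○○○○
○○○○○○○○○
○○○○○○○○○
○○○○○○○○○
k=3  ○○○○○○○○○
○○○○○○○○○
○○○●>○○○○
○○○●●○○○○
○○○○○○○○○
○○○○○○○○○
○○○○○○○○○
k=4  ○○○○○○○○○
○○○○○○○○○
○○○●●○○○○
○○○●v○○○○
○○○○○○○○○
○○○○○○○○○
○○○○○○○○○
k=5  ○○○○○○○○○
○○○○○○○○○
○○○●●○○○○
○○○●○>○○○
○○○○○○○○○
○○○○○○○○○
○○○○○○○○○
k=6  ○○○○○○○○○
○○○○○○○○○
○○○●●○○○○
○○○●○●○○○
○○○○○v○○○
○○○○○○○○○
○○○○○○○○○
k=7  ○○○○○○○○○
○○○○○○○○○
○○○●●○○○○
○○○●○●○○○
○○○○<●○○○
○○○○○○○○○
○○○○○○○○○
k=8  ○○○○○○○○○
○○○○○○○○○
○○○●●○○○○
○○○●^●○○○
○○○○●●○○○
○○○○○○○○○
○○○○○○○○○
k=9  ○○○○○○○○○
○○○○○○○○○
○○○●●○○○○
○○○●●>○○○
○○○○●●○○○
○○○○○○○○○
○○○○○○○○○
k=10  ○○○○○○○○○
○○○○○○○○○
○○○●●^○○○
○○○●●○○○○
○○○○●●○○○
○○○○○○○○○
○○○○○○○○○
k=11  ○○○○○○○○○
○○○○○○○○○
○○○●●●>○○
○○○●●○○○○
○○○○●●○○○
○○○○○○○○○
○○○○○○○○○
k=12  ○○○○○○○○○
○○○○○○○○○
○○○●●●●○○
○○○●●○v○○
○○○○●●○○○
○○○○○○○○○
○○○○○○○○○
k=13  ○○○○○○○○○
○○○○○○○○○
○○○●●●●○○
○○○●●<●○○
○○○○●●○○○
○○○○○○○○○
○○○○○○○○○
k=14  ○○○○○○○○○
○○○○○○○○○
○○○●●^●○○
○○○●●●●○○
○○○○●●○○○
○○○○○○○○○
○○○○○○○○○
k=15  ○○○○○○○○○
○○○○○○○○○
○○○●<○●○○
○○○●●●●○○
○○○○●●○○○
○○○○○○○○○
○○○○○○○○○
k=16  ○○○○○○○○○
○○○○○○○○○
○○○●○○●○○
○○○●v●●○○
○○○○●●○○○
○○○○○○○○○
○○○○○○○○○
k=17  ○○○○○○○○○
○○○○○○○○○
○○○●○○●○○
○○○●○>●○○
○○○○●●○○○
○○○○○○○○○
○○○○○○○○○
k=18  ○○○○○○○○○
○○○○○○○○○
○○○●○^●○○
○○○●○○●○○
○○○○●●○○○
○○○○○○○○○
○○○○○○○○○
k=19  ○○○○○○○○○
○○○○○○○○○
○○○●○●>○○
○○○●○○●○○
○○○○●●○○○
○○○○○○○○○
○○○○○○○○○
k=20  ○○○○○○○○○
○○○○○○^○○
○○○●○●○○○
○○○●○○●○○
○○○○●●○○○
○○○○○○○○○
○○○○○○○○○
k=21  ○○○○○○○○○
○○○○○○●>○
○○○●○●○○○
○○○●○○●○○
○○○○●●○○○
○○○○○○○○○
○○○○○○○○○
k=22  ○○○○○○○○○
○○○○○○●●○
○○○●○●○v○
○○○●○○●○○
○○○○●●○○○
○○○○○○○○○
○○○○○○○○○
k=23  ○○○○○○○○○
○○○○○○●●○
○○○●○●<●○
○○○●○○●○○
○○○○●●○○○
○○○○○○○○○
○○○○○○○○○
k=24  ○○○○○○○○○
○○○○○○^●○
○○○●○●●●○
○○○●○○●○○
○○○○●●○○○
○○○○○○○○○
○○○○○○○○○
k=25  ○○○○○○○○○
○○○○○<○●○
○○○●○●●●○
○○○●○○●○○
○○○○●●○○○
○○○○○○○○○
○○○○○○○○○
k=26  ○○○○○^○○○
○○○○○●○●○
○○○●○●●●○
○○○●○○●○○
○○○○●●○○○
○○○○○○○○○
○○○○○○○○○
k=27  ○○○○○●>○○
○○○○○●○●○
○○○●○●●●○
○○○●○○●○○
○○○○●●○○○
○○○○○○○○○
○○○○○○○○○
k=28  ○○○○○●●○○
○○○○○●v●○
○○○●○●●●○
○○○●○○●○○
○○○○●●○○○
○○○○○○○○○
○○○○○○○○○
k=29  ○○○○○●●○○
○○○○○<●●○
○○○●○●●●○
○○○●○○●○○
○○○○●●○○○
○○○○○○○○○
○○○○○○○○○
k=30  ○○○○○●●○○
○○○○○○●●○
○○○●○v●●○
○○○●○○●○○
○○○○●●○○○
○○○○○○○○○
○○○○○○○○○
k=31  ○○○○○●●○○
○○○○○○●●○
○○○●○○>●○
○○○●○○●○○
○○○○●●○○○
○○○○○○○○○
○○○○○○○○○
k=32  ○○○○○●●○○
○○○○○○^●○
○○○●○○○●○
○○○●○○●○○
○○○○●●○○○
○○○○○○○○○
○○○○○○○○○
k=33  ○○○○○●●○○
○○○○○<○●○
○○○●○○○●○
○○○●○○●○○
○○○○●●○○○
○○○○○○○○○
○○○○○○○○○
k=34  ○○○○○^●○○
○○○○○●○●○
○○○●○○○●○
○○○●○○●○○
○○○○●●○○○
○○○○○○○○○
○○○○○○○○○
k=35  ○○○○<○●○○
○○○○○●○●○
○○○●○○○●○
○○○●○○●○○
○○○○●●○○○
○○○○○○○○○
○○○○○○○○○
k=36  ○○○○●○●○○
○○○○○●○●○
○○○●○○○●○
○○○●○○●○○
○○○○●●○○○
○○○○○○○○○
○○○○^○○○○
k=37  ○○○○●○●○○
○○○○○●○●○
○○○●○○○●○
○○○●○○●○○
○○○○●●○○○
○○○○○○○○○
○○○○●>○○○

east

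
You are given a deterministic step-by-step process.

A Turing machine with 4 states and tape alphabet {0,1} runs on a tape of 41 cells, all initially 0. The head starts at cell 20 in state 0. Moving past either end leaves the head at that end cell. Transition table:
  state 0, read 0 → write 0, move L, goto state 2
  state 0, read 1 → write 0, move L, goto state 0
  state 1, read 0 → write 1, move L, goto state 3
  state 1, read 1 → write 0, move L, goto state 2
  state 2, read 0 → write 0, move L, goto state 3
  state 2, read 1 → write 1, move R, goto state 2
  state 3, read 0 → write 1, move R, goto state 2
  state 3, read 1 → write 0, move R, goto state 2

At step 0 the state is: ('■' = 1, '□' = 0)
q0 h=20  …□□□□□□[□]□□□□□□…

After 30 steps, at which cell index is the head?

0) q0 h=20  …□□□□□□[□]□□□□□□…
1) q2 h=19  …□□□□□□[□]□□□□□□…
2) q3 h=18  …□□□□□□[□]□□□□□□…
3) q2 h=19  …□□□□□■[□]□□□□□□…
4) q3 h=18  …□□□□□□[■]□□□□□□…
5) q2 h=19  …□□□□□□[□]□□□□□□…
6) q3 h=18  …□□□□□□[□]□□□□□□…
7) q2 h=19  …□□□□□■[□]□□□□□□…
8) q3 h=18  …□□□□□□[■]□□□□□□…
9) q2 h=19  …□□□□□□[□]□□□□□□…
10) q3 h=18  …□□□□□□[□]□□□□□□…
11) q2 h=19  …□□□□□■[□]□□□□□□…
12) q3 h=18  …□□□□□□[■]□□□□□□…
13) q2 h=19  …□□□□□□[□]□□□□□□…
14) q3 h=18  …□□□□□□[□]□□□□□□…
15) q2 h=19  …□□□□□■[□]□□□□□□…
16) q3 h=18  …□□□□□□[■]□□□□□□…
17) q2 h=19  …□□□□□□[□]□□□□□□…
18) q3 h=18  …□□□□□□[□]□□□□□□…
19) q2 h=19  …□□□□□■[□]□□□□□□…
20) q3 h=18  …□□□□□□[■]□□□□□□…
21) q2 h=19  …□□□□□□[□]□□□□□□…
22) q3 h=18  …□□□□□□[□]□□□□□□…
23) q2 h=19  …□□□□□■[□]□□□□□□…
24) q3 h=18  …□□□□□□[■]□□□□□□…
25) q2 h=19  …□□□□□□[□]□□□□□□…
26) q3 h=18  …□□□□□□[□]□□□□□□…
27) q2 h=19  …□□□□□■[□]□□□□□□…
28) q3 h=18  …□□□□□□[■]□□□□□□…
29) q2 h=19  …□□□□□□[□]□□□□□□…
30) q3 h=18  …□□□□□□[□]□□□□□□…

18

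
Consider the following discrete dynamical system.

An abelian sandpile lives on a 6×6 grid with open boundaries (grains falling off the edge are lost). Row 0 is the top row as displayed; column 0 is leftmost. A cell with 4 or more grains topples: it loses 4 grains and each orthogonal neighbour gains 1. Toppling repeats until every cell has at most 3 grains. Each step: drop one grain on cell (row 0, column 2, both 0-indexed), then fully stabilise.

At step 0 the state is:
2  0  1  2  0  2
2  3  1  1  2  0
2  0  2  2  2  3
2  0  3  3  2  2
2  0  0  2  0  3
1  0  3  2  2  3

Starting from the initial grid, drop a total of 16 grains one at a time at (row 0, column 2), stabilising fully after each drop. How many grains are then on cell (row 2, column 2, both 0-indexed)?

gen 0: 2  0  1  2  0  2
2  3  1  1  2  0
2  0  2  2  2  3
2  0  3  3  2  2
2  0  0  2  0  3
1  0  3  2  2  3
gen 1: 2  0  2  2  0  2
2  3  1  1  2  0
2  0  2  2  2  3
2  0  3  3  2  2
2  0  0  2  0  3
1  0  3  2  2  3
gen 2: 2  0  3  2  0  2
2  3  1  1  2  0
2  0  2  2  2  3
2  0  3  3  2  2
2  0  0  2  0  3
1  0  3  2  2  3
gen 3: 2  1  0  3  0  2
2  3  2  1  2  0
2  0  2  2  2  3
2  0  3  3  2  2
2  0  0  2  0  3
1  0  3  2  2  3
gen 4: 2  1  1  3  0  2
2  3  2  1  2  0
2  0  2  2  2  3
2  0  3  3  2  2
2  0  0  2  0  3
1  0  3  2  2  3
gen 5: 2  1  2  3  0  2
2  3  2  1  2  0
2  0  2  2  2  3
2  0  3  3  2  2
2  0  0  2  0  3
1  0  3  2  2  3
gen 6: 2  1  3  3  0  2
2  3  2  1  2  0
2  0  2  2  2  3
2  0  3  3  2  2
2  0  0  2  0  3
1  0  3  2  2  3
gen 7: 2  2  1  0  1  2
2  3  3  2  2  0
2  0  2  2  2  3
2  0  3  3  2  2
2  0  0  2  0  3
1  0  3  2  2  3
gen 8: 2  2  2  0  1  2
2  3  3  2  2  0
2  0  2  2  2  3
2  0  3  3  2  2
2  0  0  2  0  3
1  0  3  2  2  3
gen 9: 2  2  3  0  1  2
2  3  3  2  2  0
2  0  2  2  2  3
2  0  3  3  2  2
2  0  0  2  0  3
1  0  3  2  2  3
gen 10: 3  0  2  1  1  2
3  1  1  3  2  0
2  1  3  2  2  3
2  0  3  3  2  2
2  0  0  2  0  3
1  0  3  2  2  3
gen 11: 3  0  3  1  1  2
3  1  1  3  2  0
2  1  3  2  2  3
2  0  3  3  2  2
2  0  0  2  0  3
1  0  3  2  2  3
gen 12: 3  1  0  2  1  2
3  1  2  3  2  0
2  1  3  2  2  3
2  0  3  3  2  2
2  0  0  2  0  3
1  0  3  2  2  3
gen 13: 3  1  1  2  1  2
3  1  2  3  2  0
2  1  3  2  2  3
2  0  3  3  2  2
2  0  0  2  0  3
1  0  3  2  2  3
gen 14: 3  1  2  2  1  2
3  1  2  3  2  0
2  1  3  2  2  3
2  0  3  3  2  2
2  0  0  2  0  3
1  0  3  2  2  3
gen 15: 3  1  3  2  1  2
3  1  2  3  2  0
2  1  3  2  2  3
2  0  3  3  2  2
2  0  0  2  0  3
1  0  3  2  2  3
gen 16: 3  2  0  3  1  2
3  1  3  3  2  0
2  1  3  2  2  3
2  0  3  3  2  2
2  0  0  2  0  3
1  0  3  2  2  3

3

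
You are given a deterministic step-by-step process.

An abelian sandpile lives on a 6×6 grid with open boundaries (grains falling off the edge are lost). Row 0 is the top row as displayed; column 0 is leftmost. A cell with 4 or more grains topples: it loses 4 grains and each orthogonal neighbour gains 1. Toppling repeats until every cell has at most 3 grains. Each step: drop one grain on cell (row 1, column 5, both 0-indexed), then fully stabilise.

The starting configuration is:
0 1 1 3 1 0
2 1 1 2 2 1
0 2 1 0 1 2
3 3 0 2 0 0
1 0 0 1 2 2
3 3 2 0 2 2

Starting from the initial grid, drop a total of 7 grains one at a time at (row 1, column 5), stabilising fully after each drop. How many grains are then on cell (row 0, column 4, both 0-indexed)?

step 0: 0 1 1 3 1 0
2 1 1 2 2 1
0 2 1 0 1 2
3 3 0 2 0 0
1 0 0 1 2 2
3 3 2 0 2 2
step 1: 0 1 1 3 1 0
2 1 1 2 2 2
0 2 1 0 1 2
3 3 0 2 0 0
1 0 0 1 2 2
3 3 2 0 2 2
step 2: 0 1 1 3 1 0
2 1 1 2 2 3
0 2 1 0 1 2
3 3 0 2 0 0
1 0 0 1 2 2
3 3 2 0 2 2
step 3: 0 1 1 3 1 1
2 1 1 2 3 0
0 2 1 0 1 3
3 3 0 2 0 0
1 0 0 1 2 2
3 3 2 0 2 2
step 4: 0 1 1 3 1 1
2 1 1 2 3 1
0 2 1 0 1 3
3 3 0 2 0 0
1 0 0 1 2 2
3 3 2 0 2 2
step 5: 0 1 1 3 1 1
2 1 1 2 3 2
0 2 1 0 1 3
3 3 0 2 0 0
1 0 0 1 2 2
3 3 2 0 2 2
step 6: 0 1 1 3 1 1
2 1 1 2 3 3
0 2 1 0 1 3
3 3 0 2 0 0
1 0 0 1 2 2
3 3 2 0 2 2
step 7: 0 1 1 3 2 2
2 1 1 3 0 2
0 2 1 0 3 0
3 3 0 2 0 1
1 0 0 1 2 2
3 3 2 0 2 2

2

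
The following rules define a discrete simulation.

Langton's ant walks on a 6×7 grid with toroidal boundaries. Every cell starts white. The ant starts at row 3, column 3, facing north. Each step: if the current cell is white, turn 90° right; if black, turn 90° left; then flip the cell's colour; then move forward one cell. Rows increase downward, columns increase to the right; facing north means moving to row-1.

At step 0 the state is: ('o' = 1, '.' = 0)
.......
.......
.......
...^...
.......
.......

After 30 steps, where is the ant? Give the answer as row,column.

4,2

[0] .......
.......
.......
...^...
.......
.......
[1] .......
.......
.......
...o>..
.......
.......
[2] .......
.......
.......
...oo..
....v..
.......
[3] .......
.......
.......
...oo..
...<o..
.......
[4] .......
.......
.......
...^o..
...oo..
.......
[5] .......
.......
.......
..<.o..
...oo..
.......
[6] .......
.......
..^....
..o.o..
...oo..
.......
[7] .......
.......
..o>...
..o.o..
...oo..
.......
[8] .......
.......
..oo...
..ovo..
...oo..
.......
[9] .......
.......
..oo...
..<oo..
...oo..
.......
[10] .......
.......
..oo...
...oo..
..voo..
.......
[11] .......
.......
..oo...
...oo..
.<ooo..
.......
[12] .......
.......
..oo...
.^.oo..
.oooo..
.......
[13] .......
.......
..oo...
.o>oo..
.oooo..
.......
[14] .......
.......
..oo...
.oooo..
.ovoo..
.......
[15] .......
.......
..oo...
.oooo..
.o.>o..
.......
[16] .......
.......
..oo...
.oo^o..
.o..o..
.......
[17] .......
.......
..oo...
.o<.o..
.o..o..
.......
[18] .......
.......
..oo...
.o..o..
.ov.o..
.......
[19] .......
.......
..oo...
.o..o..
.<o.o..
.......
[20] .......
.......
..oo...
.o..o..
..o.o..
.v.....
[21] .......
.......
..oo...
.o..o..
..o.o..
<o.....
[22] .......
.......
..oo...
.o..o..
^.o.o..
oo.....
[23] .......
.......
..oo...
.o..o..
o>o.o..
oo.....
[24] .......
.......
..oo...
.o..o..
ooo.o..
ov.....
[25] .......
.......
..oo...
.o..o..
ooo.o..
o.>....
[26] ..v....
.......
..oo...
.o..o..
ooo.o..
o.o....
[27] .<o....
.......
..oo...
.o..o..
ooo.o..
o.o....
[28] .oo....
.......
..oo...
.o..o..
ooo.o..
o^o....
[29] .oo....
.......
..oo...
.o..o..
ooo.o..
oo>....
[30] .oo....
.......
..oo...
.o..o..
oo^.o..
oo.....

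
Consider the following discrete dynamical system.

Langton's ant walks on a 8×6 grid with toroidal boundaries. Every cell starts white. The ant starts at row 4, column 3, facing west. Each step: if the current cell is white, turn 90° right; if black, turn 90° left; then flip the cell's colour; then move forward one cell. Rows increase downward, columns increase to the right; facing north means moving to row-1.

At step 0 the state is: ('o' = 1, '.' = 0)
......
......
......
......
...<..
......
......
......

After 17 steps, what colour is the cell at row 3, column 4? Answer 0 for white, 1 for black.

1

0) ......
......
......
......
...<..
......
......
......
1) ......
......
......
...^..
...o..
......
......
......
2) ......
......
......
...o>.
...o..
......
......
......
3) ......
......
......
...oo.
...ov.
......
......
......
4) ......
......
......
...oo.
...<o.
......
......
......
5) ......
......
......
...oo.
....o.
...v..
......
......
6) ......
......
......
...oo.
....o.
..<o..
......
......
7) ......
......
......
...oo.
..^.o.
..oo..
......
......
8) ......
......
......
...oo.
..o>o.
..oo..
......
......
9) ......
......
......
...oo.
..ooo.
..ov..
......
......
10) ......
......
......
...oo.
..ooo.
..o.>.
......
......
11) ......
......
......
...oo.
..ooo.
..o.o.
....v.
......
12) ......
......
......
...oo.
..ooo.
..o.o.
...<o.
......
13) ......
......
......
...oo.
..ooo.
..o^o.
...oo.
......
14) ......
......
......
...oo.
..ooo.
..oo>.
...oo.
......
15) ......
......
......
...oo.
..oo^.
..oo..
...oo.
......
16) ......
......
......
...oo.
..o<..
..oo..
...oo.
......
17) ......
......
......
...oo.
..o...
..ov..
...oo.
......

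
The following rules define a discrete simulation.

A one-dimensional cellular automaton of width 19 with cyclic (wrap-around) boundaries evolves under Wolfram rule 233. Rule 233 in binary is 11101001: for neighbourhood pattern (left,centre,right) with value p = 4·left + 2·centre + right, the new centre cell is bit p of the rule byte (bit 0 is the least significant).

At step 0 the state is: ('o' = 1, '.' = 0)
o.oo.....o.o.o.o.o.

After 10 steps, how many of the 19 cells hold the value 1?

19

[0] o.oo.....o.o.o.o.o.
[1] .ooo.ooo..o.o.o.o.o
[2] oooooooo...o.o.o.o.
[3] oooooooo.o..o.o.o.o
[4] ooooooooo....o.o.oo
[5] ooooooooo.oo..o.ooo
[6] oooooooooooo...oooo
[7] oooooooooooo.o.oooo
[8] ooooooooooooo.ooooo
[9] ooooooooooooooooooo
[10] ooooooooooooooooooo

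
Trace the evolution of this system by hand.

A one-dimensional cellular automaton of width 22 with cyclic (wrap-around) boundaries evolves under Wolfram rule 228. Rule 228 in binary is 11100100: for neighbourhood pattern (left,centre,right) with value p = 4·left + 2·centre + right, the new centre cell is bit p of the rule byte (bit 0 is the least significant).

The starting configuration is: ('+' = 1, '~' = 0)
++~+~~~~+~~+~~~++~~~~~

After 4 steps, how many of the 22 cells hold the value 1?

t=0: ++~+~~~~+~~+~~~++~~~~~
t=1: ~+++~~~~+~~+~~~~+~~~~~
t=2: ~~++~~~~+~~+~~~~+~~~~~
t=3: ~~~+~~~~+~~+~~~~+~~~~~
t=4: ~~~+~~~~+~~+~~~~+~~~~~

4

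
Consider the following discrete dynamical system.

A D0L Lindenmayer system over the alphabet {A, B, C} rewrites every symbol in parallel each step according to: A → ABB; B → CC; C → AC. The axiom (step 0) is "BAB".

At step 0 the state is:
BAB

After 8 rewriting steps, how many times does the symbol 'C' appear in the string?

[0] BAB
[1] CCABBCC
[2] ACACABBCCCCACAC
[3] ABBACABBACABBCCCCACACACACABBACABBAC
[4] ABBCCCCABBACABBCCCCABBACABBCCCCACACACACABBACABBACABBACABBACABBCCCCABBACABBCCCCABBAC
[5] ABBCCCCACACACACABBCCCCABBACABBCCCCACACACACABBCCCCABBACABBC…BBACABBCCCCACACACACABBCCCCABBACABBCCCCACACACACABBCCCCABBAC  (len 191)
[6] ABBCCCCACACACACABBACABBACABBACABBACABBCCCCACACACACABBCCCCA…CCCACACACACABBACABBACABBACABBACABBCCCCACACACACABBCCCCABBAC  (len 439)
[7] ABBCCCCACACACACABBACABBACABBACABBACABBCCCCABBACABBCCCCABBA…CCCACACACACABBACABBACABBACABBACABBCCCCACACACACABBCCCCABBAC  (len 1019)
[8] ABBCCCCACACACACABBACABBACABBACABBACABBCCCCABBACABBCCCCABBA…CCCACACACACABBACABBACABBACABBACABBCCCCACACACACABBCCCCABBAC  (len 2363)

976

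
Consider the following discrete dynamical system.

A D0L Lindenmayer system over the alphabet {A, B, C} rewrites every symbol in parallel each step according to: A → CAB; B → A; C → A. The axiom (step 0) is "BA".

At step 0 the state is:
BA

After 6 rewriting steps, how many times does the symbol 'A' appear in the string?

64

0) BA
1) ACAB
2) CABACABA
3) ACABACABACABACAB
4) CABACABACABACABACABACABACABACABA
5) ACABACABACABACABACABACABACABACABACABACABACABACABACABACABACABACAB
6) CABACABACABACABACABACABACABACABACABACABACABACABACABACABACA…BACABACABACABACABACABACABACABACABACABACABACABACABACABACABA  (len 128)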